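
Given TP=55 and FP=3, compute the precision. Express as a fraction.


Precision = TP / (TP + FP) = 55 / 58 = 55/58.

55/58


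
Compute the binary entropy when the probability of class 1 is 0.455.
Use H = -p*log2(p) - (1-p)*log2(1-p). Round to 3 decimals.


H = -0.455*log2(0.455) - 0.545*log2(0.545) = 0.994.

0.994


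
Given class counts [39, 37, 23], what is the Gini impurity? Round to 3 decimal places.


Total = 99. Proportions: 39/99, 37/99, 23/99. sum(p_i^2) = 0.3488. Gini = 1 - 0.3488 = 0.6512, which rounds to 0.651.

0.651


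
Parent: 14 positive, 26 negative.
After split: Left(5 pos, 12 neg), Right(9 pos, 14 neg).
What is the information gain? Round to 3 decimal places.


H(parent) = 0.9341. H(left) = 0.8740, H(right) = 0.9656. Weighted = (17/40)*0.8740 + (23/40)*0.9656 = 0.9267. IG = 0.9341 - 0.9267 = 0.0074, which rounds to 0.007.

0.007


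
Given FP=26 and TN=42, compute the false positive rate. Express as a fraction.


FPR = FP / (FP + TN) = 26 / 68 = 13/34.

13/34


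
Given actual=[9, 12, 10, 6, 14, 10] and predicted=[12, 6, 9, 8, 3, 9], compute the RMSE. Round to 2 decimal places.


MSE = 28.6667. RMSE = sqrt(28.6667) = 5.35.

5.35


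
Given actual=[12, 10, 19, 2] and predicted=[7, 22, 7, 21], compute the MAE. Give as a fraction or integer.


MAE = (1/4) * (|12-7|=5 + |10-22|=12 + |19-7|=12 + |2-21|=19). Sum = 48. MAE = 12.

12


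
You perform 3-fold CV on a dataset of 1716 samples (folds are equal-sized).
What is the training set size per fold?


Each validation fold has 1716/3 = 572 samples. Training set = 1716 - 572 = 1144.

1144


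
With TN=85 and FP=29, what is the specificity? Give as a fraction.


Specificity = TN / (TN + FP) = 85 / 114 = 85/114.

85/114


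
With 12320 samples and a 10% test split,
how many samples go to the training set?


Test set = 12320 * 10% = 1232. Training set = 12320 - 1232 = 11088.

11088


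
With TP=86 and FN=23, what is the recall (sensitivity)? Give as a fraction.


Recall = TP / (TP + FN) = 86 / 109 = 86/109.

86/109


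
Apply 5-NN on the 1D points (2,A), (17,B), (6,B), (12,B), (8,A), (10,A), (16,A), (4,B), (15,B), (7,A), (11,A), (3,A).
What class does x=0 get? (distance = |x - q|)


Distances: |2-0|=2, |17-0|=17, |6-0|=6, |12-0|=12, |8-0|=8, |10-0|=10, |16-0|=16, |4-0|=4, |15-0|=15, |7-0|=7, |11-0|=11, |3-0|=3. 5 nearest: (2,A), (3,A), (4,B), (6,B), (7,A). Counts: {'A': 3, 'B': 2}. Majority class: A.

A


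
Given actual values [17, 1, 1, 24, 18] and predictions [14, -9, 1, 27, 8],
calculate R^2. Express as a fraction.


Mean(y) = 61/5. SS_res = 218. SS_tot = 2234/5. R^2 = 1 - 218/(2234/5) = 572/1117.

572/1117


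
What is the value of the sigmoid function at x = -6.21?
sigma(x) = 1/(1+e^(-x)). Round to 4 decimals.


sigma(-6.21) = 1/(1+e^(6.21)) = 1/(1+497.701251) = 1/498.701251 = 0.0020.

0.0020


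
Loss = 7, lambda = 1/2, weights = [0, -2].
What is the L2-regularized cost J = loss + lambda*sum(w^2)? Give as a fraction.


L2 sq norm = sum(w^2) = 4. J = 7 + 1/2 * 4 = 9.

9


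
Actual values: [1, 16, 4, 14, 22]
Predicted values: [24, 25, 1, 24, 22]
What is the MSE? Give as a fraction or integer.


MSE = (1/5) * ((1-24)^2=529 + (16-25)^2=81 + (4-1)^2=9 + (14-24)^2=100 + (22-22)^2=0). Sum = 719. MSE = 719/5.

719/5


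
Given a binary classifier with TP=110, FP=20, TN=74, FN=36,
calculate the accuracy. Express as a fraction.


Accuracy = (TP + TN) / (TP + TN + FP + FN) = (110 + 74) / 240 = 23/30.

23/30


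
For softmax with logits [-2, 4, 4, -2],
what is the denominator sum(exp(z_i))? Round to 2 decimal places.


Denom = e^-2=0.1353 + e^4=54.5982 + e^4=54.5982 + e^-2=0.1353. Sum = 109.4670, which rounds to 109.47.

109.47


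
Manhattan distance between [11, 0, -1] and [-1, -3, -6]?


d = sum of absolute differences: |11--1|=12 + |0--3|=3 + |-1--6|=5 = 20.

20


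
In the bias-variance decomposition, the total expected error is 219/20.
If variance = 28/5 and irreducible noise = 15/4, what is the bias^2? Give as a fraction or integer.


Total error = bias^2 + variance + irreducible noise. So bias^2 = 219/20 - 28/5 - 15/4 = 8/5.

8/5


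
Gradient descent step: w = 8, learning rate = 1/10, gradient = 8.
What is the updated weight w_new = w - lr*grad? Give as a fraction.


w_new = 8 - 1/10 * 8 = 8 - 4/5 = 36/5.

36/5


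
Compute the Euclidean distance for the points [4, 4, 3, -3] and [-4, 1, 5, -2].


d = sqrt(sum of squared differences). (4--4)^2=64, (4-1)^2=9, (3-5)^2=4, (-3--2)^2=1. Sum = 78.

sqrt(78)


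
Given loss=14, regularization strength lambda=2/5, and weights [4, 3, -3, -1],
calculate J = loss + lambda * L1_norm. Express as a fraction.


L1 norm = sum(|w|) = 11. J = 14 + 2/5 * 11 = 92/5.

92/5


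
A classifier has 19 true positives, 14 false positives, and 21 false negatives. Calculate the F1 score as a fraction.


Precision = 19/33 = 19/33. Recall = 19/40 = 19/40. F1 = 2*P*R/(P+R) = 38/73.

38/73


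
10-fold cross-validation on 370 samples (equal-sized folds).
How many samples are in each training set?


Each validation fold has 370/10 = 37 samples. Training set = 370 - 37 = 333.

333


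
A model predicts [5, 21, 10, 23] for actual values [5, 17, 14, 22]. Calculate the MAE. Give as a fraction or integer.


MAE = (1/4) * (|5-5|=0 + |17-21|=4 + |14-10|=4 + |22-23|=1). Sum = 9. MAE = 9/4.

9/4


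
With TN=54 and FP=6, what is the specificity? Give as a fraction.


Specificity = TN / (TN + FP) = 54 / 60 = 9/10.

9/10


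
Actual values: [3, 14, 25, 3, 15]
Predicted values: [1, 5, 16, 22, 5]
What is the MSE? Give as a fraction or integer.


MSE = (1/5) * ((3-1)^2=4 + (14-5)^2=81 + (25-16)^2=81 + (3-22)^2=361 + (15-5)^2=100). Sum = 627. MSE = 627/5.

627/5


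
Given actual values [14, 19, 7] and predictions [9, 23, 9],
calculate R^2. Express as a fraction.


Mean(y) = 40/3. SS_res = 45. SS_tot = 218/3. R^2 = 1 - 45/(218/3) = 83/218.

83/218


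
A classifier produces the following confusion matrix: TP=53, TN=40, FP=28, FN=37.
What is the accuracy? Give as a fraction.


Accuracy = (TP + TN) / (TP + TN + FP + FN) = (53 + 40) / 158 = 93/158.

93/158


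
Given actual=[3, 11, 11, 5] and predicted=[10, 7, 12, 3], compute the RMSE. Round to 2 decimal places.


MSE = 17.5000. RMSE = sqrt(17.5000) = 4.18.

4.18


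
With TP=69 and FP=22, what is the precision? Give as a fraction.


Precision = TP / (TP + FP) = 69 / 91 = 69/91.

69/91


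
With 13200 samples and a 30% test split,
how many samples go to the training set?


Test set = 13200 * 30% = 3960. Training set = 13200 - 3960 = 9240.

9240


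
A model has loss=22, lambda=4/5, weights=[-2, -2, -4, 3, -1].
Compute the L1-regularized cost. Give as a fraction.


L1 norm = sum(|w|) = 12. J = 22 + 4/5 * 12 = 158/5.

158/5


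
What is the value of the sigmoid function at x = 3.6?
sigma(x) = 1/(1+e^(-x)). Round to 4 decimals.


sigma(3.6) = 1/(1+e^(-3.6)) = 1/(1+0.027324) = 1/1.027324 = 0.9734.

0.9734


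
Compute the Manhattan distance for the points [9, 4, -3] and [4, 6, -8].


d = sum of absolute differences: |9-4|=5 + |4-6|=2 + |-3--8|=5 = 12.

12


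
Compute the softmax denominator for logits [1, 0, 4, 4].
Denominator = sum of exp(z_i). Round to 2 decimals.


Denom = e^1=2.7183 + e^0=1.0000 + e^4=54.5982 + e^4=54.5982. Sum = 112.9147, which rounds to 112.91.

112.91


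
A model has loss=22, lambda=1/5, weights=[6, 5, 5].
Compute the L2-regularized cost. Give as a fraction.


L2 sq norm = sum(w^2) = 86. J = 22 + 1/5 * 86 = 196/5.

196/5


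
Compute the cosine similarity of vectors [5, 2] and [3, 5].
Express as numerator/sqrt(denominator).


dot = 25. |a|^2 = 29, |b|^2 = 34. cos = 25/sqrt(986).

25/sqrt(986)


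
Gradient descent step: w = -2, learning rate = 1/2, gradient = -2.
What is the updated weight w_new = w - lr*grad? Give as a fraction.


w_new = -2 - 1/2 * -2 = -2 - -1 = -1.

-1


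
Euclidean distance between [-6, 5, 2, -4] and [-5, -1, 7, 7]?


d = sqrt(sum of squared differences). (-6--5)^2=1, (5--1)^2=36, (2-7)^2=25, (-4-7)^2=121. Sum = 183.

sqrt(183)


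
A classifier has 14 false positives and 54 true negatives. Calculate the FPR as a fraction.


FPR = FP / (FP + TN) = 14 / 68 = 7/34.

7/34


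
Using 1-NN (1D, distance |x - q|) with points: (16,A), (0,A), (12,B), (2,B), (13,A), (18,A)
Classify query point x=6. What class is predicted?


Distances: |16-6|=10, |0-6|=6, |12-6|=6, |2-6|=4, |13-6|=7, |18-6|=12. 1 nearest: (2,B). Counts: {'B': 1}. Majority class: B.

B


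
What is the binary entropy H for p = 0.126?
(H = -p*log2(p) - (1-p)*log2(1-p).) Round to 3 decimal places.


H = -0.126*log2(0.126) - 0.874*log2(0.874) = 0.546.

0.546


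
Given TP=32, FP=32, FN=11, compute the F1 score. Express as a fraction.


Precision = 32/64 = 1/2. Recall = 32/43 = 32/43. F1 = 2*P*R/(P+R) = 64/107.

64/107


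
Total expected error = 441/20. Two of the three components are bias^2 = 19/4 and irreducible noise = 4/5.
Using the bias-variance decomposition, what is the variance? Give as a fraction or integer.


Total error = bias^2 + variance + irreducible noise. So variance = 441/20 - 19/4 - 4/5 = 33/2.

33/2


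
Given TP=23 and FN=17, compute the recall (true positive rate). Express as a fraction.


Recall = TP / (TP + FN) = 23 / 40 = 23/40.

23/40


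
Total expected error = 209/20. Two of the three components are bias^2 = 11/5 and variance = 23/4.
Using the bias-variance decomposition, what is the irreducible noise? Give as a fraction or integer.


Total error = bias^2 + variance + irreducible noise. So irreducible noise = 209/20 - 11/5 - 23/4 = 5/2.

5/2


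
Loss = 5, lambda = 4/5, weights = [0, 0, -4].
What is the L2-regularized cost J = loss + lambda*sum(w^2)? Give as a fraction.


L2 sq norm = sum(w^2) = 16. J = 5 + 4/5 * 16 = 89/5.

89/5


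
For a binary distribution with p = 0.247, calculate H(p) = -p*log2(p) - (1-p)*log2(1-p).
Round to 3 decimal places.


H = -0.247*log2(0.247) - 0.753*log2(0.753) = 0.806.

0.806


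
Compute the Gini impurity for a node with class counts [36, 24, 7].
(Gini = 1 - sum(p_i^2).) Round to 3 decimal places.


Total = 67. Proportions: 36/67, 24/67, 7/67. sum(p_i^2) = 0.4279. Gini = 1 - 0.4279 = 0.5721, which rounds to 0.572.

0.572


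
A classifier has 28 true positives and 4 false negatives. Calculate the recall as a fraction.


Recall = TP / (TP + FN) = 28 / 32 = 7/8.

7/8


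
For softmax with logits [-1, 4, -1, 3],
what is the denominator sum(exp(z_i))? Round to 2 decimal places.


Denom = e^-1=0.3679 + e^4=54.5982 + e^-1=0.3679 + e^3=20.0855. Sum = 75.4195, which rounds to 75.42.

75.42


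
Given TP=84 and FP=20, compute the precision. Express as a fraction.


Precision = TP / (TP + FP) = 84 / 104 = 21/26.

21/26


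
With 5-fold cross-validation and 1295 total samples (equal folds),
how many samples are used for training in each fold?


Each validation fold has 1295/5 = 259 samples. Training set = 1295 - 259 = 1036.

1036


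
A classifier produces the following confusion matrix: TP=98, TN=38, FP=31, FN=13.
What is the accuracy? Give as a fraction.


Accuracy = (TP + TN) / (TP + TN + FP + FN) = (98 + 38) / 180 = 34/45.

34/45


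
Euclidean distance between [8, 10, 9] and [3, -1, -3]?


d = sqrt(sum of squared differences). (8-3)^2=25, (10--1)^2=121, (9--3)^2=144. Sum = 290.

sqrt(290)


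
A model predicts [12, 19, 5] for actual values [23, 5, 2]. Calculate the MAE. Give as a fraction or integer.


MAE = (1/3) * (|23-12|=11 + |5-19|=14 + |2-5|=3). Sum = 28. MAE = 28/3.

28/3


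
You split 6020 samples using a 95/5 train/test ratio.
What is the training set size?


Test set = 6020 * 5% = 301. Training set = 6020 - 301 = 5719.

5719


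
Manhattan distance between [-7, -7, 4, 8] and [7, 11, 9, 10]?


d = sum of absolute differences: |-7-7|=14 + |-7-11|=18 + |4-9|=5 + |8-10|=2 = 39.

39


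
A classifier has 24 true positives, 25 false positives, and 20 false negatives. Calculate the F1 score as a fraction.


Precision = 24/49 = 24/49. Recall = 24/44 = 6/11. F1 = 2*P*R/(P+R) = 16/31.

16/31


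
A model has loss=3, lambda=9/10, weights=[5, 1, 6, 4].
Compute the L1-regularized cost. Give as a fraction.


L1 norm = sum(|w|) = 16. J = 3 + 9/10 * 16 = 87/5.

87/5


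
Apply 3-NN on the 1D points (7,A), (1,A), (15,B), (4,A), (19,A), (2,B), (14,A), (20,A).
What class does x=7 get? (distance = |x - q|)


Distances: |7-7|=0, |1-7|=6, |15-7|=8, |4-7|=3, |19-7|=12, |2-7|=5, |14-7|=7, |20-7|=13. 3 nearest: (7,A), (4,A), (2,B). Counts: {'A': 2, 'B': 1}. Majority class: A.

A


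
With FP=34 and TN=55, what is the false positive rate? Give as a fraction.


FPR = FP / (FP + TN) = 34 / 89 = 34/89.

34/89


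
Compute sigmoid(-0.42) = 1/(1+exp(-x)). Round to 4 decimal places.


sigma(-0.42) = 1/(1+e^(0.42)) = 1/(1+1.521962) = 1/2.521962 = 0.3965.

0.3965


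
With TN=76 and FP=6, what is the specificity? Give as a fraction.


Specificity = TN / (TN + FP) = 76 / 82 = 38/41.

38/41


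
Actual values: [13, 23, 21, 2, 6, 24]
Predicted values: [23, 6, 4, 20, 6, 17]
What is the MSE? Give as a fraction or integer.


MSE = (1/6) * ((13-23)^2=100 + (23-6)^2=289 + (21-4)^2=289 + (2-20)^2=324 + (6-6)^2=0 + (24-17)^2=49). Sum = 1051. MSE = 1051/6.

1051/6


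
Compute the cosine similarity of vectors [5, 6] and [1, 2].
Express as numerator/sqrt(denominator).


dot = 17. |a|^2 = 61, |b|^2 = 5. cos = 17/sqrt(305).

17/sqrt(305)


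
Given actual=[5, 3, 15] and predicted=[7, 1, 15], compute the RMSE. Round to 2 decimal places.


MSE = 2.6667. RMSE = sqrt(2.6667) = 1.63.

1.63


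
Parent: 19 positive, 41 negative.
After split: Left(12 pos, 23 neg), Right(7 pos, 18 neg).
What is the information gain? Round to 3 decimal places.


H(parent) = 0.9007. H(left) = 0.9275, H(right) = 0.8555. Weighted = (35/60)*0.9275 + (25/60)*0.8555 = 0.8975. IG = 0.9007 - 0.8975 = 0.0032, which rounds to 0.003.

0.003


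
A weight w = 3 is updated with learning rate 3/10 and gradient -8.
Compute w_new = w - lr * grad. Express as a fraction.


w_new = 3 - 3/10 * -8 = 3 - -12/5 = 27/5.

27/5


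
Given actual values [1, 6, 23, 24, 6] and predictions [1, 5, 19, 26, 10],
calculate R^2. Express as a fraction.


Mean(y) = 12. SS_res = 37. SS_tot = 458. R^2 = 1 - 37/(458) = 421/458.

421/458


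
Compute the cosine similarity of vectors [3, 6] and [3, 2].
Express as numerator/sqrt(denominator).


dot = 21. |a|^2 = 45, |b|^2 = 13. cos = 21/sqrt(585).

21/sqrt(585)


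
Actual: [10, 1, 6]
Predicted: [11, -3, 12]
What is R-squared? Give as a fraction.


Mean(y) = 17/3. SS_res = 53. SS_tot = 122/3. R^2 = 1 - 53/(122/3) = -37/122.

-37/122


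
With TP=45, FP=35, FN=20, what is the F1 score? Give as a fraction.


Precision = 45/80 = 9/16. Recall = 45/65 = 9/13. F1 = 2*P*R/(P+R) = 18/29.

18/29


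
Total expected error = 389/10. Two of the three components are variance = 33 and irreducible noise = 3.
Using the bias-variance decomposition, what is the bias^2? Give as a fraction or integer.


Total error = bias^2 + variance + irreducible noise. So bias^2 = 389/10 - 33 - 3 = 29/10.

29/10


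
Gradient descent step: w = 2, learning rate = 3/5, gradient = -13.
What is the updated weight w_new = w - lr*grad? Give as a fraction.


w_new = 2 - 3/5 * -13 = 2 - -39/5 = 49/5.

49/5


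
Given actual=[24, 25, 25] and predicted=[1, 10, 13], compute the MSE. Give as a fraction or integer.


MSE = (1/3) * ((24-1)^2=529 + (25-10)^2=225 + (25-13)^2=144). Sum = 898. MSE = 898/3.

898/3


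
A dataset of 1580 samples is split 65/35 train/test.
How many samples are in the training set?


Test set = 1580 * 35% = 553. Training set = 1580 - 553 = 1027.

1027


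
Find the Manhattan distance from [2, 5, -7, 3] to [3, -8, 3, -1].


d = sum of absolute differences: |2-3|=1 + |5--8|=13 + |-7-3|=10 + |3--1|=4 = 28.

28


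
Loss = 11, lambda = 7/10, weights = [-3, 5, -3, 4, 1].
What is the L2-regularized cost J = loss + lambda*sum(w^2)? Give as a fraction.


L2 sq norm = sum(w^2) = 60. J = 11 + 7/10 * 60 = 53.

53


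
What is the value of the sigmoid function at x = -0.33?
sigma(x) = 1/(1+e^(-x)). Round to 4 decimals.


sigma(-0.33) = 1/(1+e^(0.33)) = 1/(1+1.390968) = 1/2.390968 = 0.4182.

0.4182


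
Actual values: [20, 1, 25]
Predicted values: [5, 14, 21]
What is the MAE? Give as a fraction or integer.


MAE = (1/3) * (|20-5|=15 + |1-14|=13 + |25-21|=4). Sum = 32. MAE = 32/3.

32/3


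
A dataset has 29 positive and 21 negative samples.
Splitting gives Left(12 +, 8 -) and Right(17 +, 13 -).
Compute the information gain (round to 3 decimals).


H(parent) = 0.9815. H(left) = 0.9710, H(right) = 0.9871. Weighted = (20/50)*0.9710 + (30/50)*0.9871 = 0.9807. IG = 0.9815 - 0.9807 = 0.0008, which rounds to 0.001.

0.001


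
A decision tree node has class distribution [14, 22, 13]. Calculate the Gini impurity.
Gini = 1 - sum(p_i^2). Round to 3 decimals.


Total = 49. Proportions: 14/49, 22/49, 13/49. sum(p_i^2) = 0.3536. Gini = 1 - 0.3536 = 0.6464, which rounds to 0.646.

0.646


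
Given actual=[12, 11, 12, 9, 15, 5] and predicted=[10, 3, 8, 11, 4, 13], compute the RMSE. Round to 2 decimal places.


MSE = 45.5000. RMSE = sqrt(45.5000) = 6.75.

6.75


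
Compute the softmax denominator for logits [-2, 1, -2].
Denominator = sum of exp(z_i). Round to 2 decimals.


Denom = e^-2=0.1353 + e^1=2.7183 + e^-2=0.1353. Sum = 2.9889, which rounds to 2.99.

2.99


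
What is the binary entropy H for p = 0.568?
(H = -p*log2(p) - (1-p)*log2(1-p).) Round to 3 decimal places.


H = -0.568*log2(0.568) - 0.432*log2(0.432) = 0.987.

0.987


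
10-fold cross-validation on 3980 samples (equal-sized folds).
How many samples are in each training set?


Each validation fold has 3980/10 = 398 samples. Training set = 3980 - 398 = 3582.

3582


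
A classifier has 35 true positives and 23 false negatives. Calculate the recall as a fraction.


Recall = TP / (TP + FN) = 35 / 58 = 35/58.

35/58


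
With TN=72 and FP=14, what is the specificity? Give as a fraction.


Specificity = TN / (TN + FP) = 72 / 86 = 36/43.

36/43


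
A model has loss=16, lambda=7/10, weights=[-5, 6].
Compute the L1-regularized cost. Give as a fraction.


L1 norm = sum(|w|) = 11. J = 16 + 7/10 * 11 = 237/10.

237/10


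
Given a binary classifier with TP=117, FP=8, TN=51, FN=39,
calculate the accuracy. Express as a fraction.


Accuracy = (TP + TN) / (TP + TN + FP + FN) = (117 + 51) / 215 = 168/215.

168/215


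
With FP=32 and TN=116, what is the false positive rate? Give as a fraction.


FPR = FP / (FP + TN) = 32 / 148 = 8/37.

8/37


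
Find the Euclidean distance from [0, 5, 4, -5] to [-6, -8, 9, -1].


d = sqrt(sum of squared differences). (0--6)^2=36, (5--8)^2=169, (4-9)^2=25, (-5--1)^2=16. Sum = 246.

sqrt(246)


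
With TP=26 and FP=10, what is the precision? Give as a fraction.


Precision = TP / (TP + FP) = 26 / 36 = 13/18.

13/18


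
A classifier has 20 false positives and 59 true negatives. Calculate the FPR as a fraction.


FPR = FP / (FP + TN) = 20 / 79 = 20/79.

20/79


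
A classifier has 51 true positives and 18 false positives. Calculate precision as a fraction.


Precision = TP / (TP + FP) = 51 / 69 = 17/23.

17/23


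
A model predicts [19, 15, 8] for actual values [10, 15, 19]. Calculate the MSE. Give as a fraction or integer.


MSE = (1/3) * ((10-19)^2=81 + (15-15)^2=0 + (19-8)^2=121). Sum = 202. MSE = 202/3.

202/3


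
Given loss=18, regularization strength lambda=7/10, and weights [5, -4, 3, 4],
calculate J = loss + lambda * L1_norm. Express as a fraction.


L1 norm = sum(|w|) = 16. J = 18 + 7/10 * 16 = 146/5.

146/5


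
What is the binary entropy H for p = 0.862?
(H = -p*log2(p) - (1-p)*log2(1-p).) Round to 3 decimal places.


H = -0.862*log2(0.862) - 0.138*log2(0.138) = 0.579.

0.579


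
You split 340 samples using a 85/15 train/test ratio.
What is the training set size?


Test set = 340 * 15% = 51. Training set = 340 - 51 = 289.

289


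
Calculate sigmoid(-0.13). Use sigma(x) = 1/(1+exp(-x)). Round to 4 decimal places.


sigma(-0.13) = 1/(1+e^(0.13)) = 1/(1+1.138828) = 1/2.138828 = 0.4675.

0.4675


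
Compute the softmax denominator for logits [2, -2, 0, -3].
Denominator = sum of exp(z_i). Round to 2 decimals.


Denom = e^2=7.3891 + e^-2=0.1353 + e^0=1.0000 + e^-3=0.0498. Sum = 8.5742, which rounds to 8.57.

8.57


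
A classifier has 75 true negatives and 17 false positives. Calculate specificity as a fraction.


Specificity = TN / (TN + FP) = 75 / 92 = 75/92.

75/92


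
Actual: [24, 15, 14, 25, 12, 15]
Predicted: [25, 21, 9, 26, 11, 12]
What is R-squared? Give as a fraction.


Mean(y) = 35/2. SS_res = 73. SS_tot = 307/2. R^2 = 1 - 73/(307/2) = 161/307.

161/307


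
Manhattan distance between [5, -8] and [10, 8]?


d = sum of absolute differences: |5-10|=5 + |-8-8|=16 = 21.

21


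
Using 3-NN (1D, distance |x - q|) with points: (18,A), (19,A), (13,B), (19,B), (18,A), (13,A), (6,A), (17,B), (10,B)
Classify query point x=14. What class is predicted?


Distances: |18-14|=4, |19-14|=5, |13-14|=1, |19-14|=5, |18-14|=4, |13-14|=1, |6-14|=8, |17-14|=3, |10-14|=4. 3 nearest: (13,A), (13,B), (17,B). Counts: {'A': 1, 'B': 2}. Majority class: B.

B


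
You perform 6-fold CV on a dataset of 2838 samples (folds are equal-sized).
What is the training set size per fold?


Each validation fold has 2838/6 = 473 samples. Training set = 2838 - 473 = 2365.

2365


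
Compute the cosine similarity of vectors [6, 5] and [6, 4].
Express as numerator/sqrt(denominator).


dot = 56. |a|^2 = 61, |b|^2 = 52. cos = 56/sqrt(3172).

56/sqrt(3172)


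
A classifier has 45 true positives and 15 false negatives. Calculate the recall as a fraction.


Recall = TP / (TP + FN) = 45 / 60 = 3/4.

3/4


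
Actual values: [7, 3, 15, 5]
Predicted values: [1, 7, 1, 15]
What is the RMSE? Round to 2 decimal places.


MSE = 87.0000. RMSE = sqrt(87.0000) = 9.33.

9.33


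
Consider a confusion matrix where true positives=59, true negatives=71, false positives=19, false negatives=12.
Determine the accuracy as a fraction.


Accuracy = (TP + TN) / (TP + TN + FP + FN) = (59 + 71) / 161 = 130/161.

130/161


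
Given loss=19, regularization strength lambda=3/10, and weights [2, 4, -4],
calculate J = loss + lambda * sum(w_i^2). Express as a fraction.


L2 sq norm = sum(w^2) = 36. J = 19 + 3/10 * 36 = 149/5.

149/5


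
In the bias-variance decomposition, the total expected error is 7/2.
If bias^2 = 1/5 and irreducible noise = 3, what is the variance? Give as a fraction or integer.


Total error = bias^2 + variance + irreducible noise. So variance = 7/2 - 1/5 - 3 = 3/10.

3/10


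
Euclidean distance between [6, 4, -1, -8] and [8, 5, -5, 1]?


d = sqrt(sum of squared differences). (6-8)^2=4, (4-5)^2=1, (-1--5)^2=16, (-8-1)^2=81. Sum = 102.

sqrt(102)


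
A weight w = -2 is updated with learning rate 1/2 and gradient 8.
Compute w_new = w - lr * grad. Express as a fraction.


w_new = -2 - 1/2 * 8 = -2 - 4 = -6.

-6


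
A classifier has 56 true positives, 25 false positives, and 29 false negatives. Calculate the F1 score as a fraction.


Precision = 56/81 = 56/81. Recall = 56/85 = 56/85. F1 = 2*P*R/(P+R) = 56/83.

56/83


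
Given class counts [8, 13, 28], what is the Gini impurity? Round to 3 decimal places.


Total = 49. Proportions: 8/49, 13/49, 28/49. sum(p_i^2) = 0.4236. Gini = 1 - 0.4236 = 0.5764, which rounds to 0.576.

0.576


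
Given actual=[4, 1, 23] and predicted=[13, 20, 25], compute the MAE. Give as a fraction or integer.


MAE = (1/3) * (|4-13|=9 + |1-20|=19 + |23-25|=2). Sum = 30. MAE = 10.

10


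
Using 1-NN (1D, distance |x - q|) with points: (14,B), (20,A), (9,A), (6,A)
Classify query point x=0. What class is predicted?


Distances: |14-0|=14, |20-0|=20, |9-0|=9, |6-0|=6. 1 nearest: (6,A). Counts: {'A': 1}. Majority class: A.

A


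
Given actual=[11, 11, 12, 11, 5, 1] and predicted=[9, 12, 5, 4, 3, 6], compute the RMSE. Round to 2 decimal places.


MSE = 22.0000. RMSE = sqrt(22.0000) = 4.69.

4.69


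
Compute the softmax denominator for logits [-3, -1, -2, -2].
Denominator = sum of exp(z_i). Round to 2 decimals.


Denom = e^-3=0.0498 + e^-1=0.3679 + e^-2=0.1353 + e^-2=0.1353. Sum = 0.6883, which rounds to 0.69.

0.69


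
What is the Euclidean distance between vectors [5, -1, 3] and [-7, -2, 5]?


d = sqrt(sum of squared differences). (5--7)^2=144, (-1--2)^2=1, (3-5)^2=4. Sum = 149.

sqrt(149)


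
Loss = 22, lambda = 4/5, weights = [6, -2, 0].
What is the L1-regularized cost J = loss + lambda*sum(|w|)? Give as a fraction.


L1 norm = sum(|w|) = 8. J = 22 + 4/5 * 8 = 142/5.

142/5


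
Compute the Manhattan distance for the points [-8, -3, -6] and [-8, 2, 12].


d = sum of absolute differences: |-8--8|=0 + |-3-2|=5 + |-6-12|=18 = 23.

23


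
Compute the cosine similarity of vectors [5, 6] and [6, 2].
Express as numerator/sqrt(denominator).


dot = 42. |a|^2 = 61, |b|^2 = 40. cos = 42/sqrt(2440).

42/sqrt(2440)


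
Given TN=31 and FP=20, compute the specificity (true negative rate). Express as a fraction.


Specificity = TN / (TN + FP) = 31 / 51 = 31/51.

31/51


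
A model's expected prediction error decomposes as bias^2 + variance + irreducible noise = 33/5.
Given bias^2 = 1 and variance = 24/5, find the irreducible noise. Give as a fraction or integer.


Total error = bias^2 + variance + irreducible noise. So irreducible noise = 33/5 - 1 - 24/5 = 4/5.

4/5


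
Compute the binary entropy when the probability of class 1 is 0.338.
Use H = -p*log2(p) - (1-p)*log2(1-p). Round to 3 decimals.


H = -0.338*log2(0.338) - 0.662*log2(0.662) = 0.923.

0.923


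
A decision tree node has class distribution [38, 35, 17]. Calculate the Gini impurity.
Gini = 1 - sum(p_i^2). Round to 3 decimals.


Total = 90. Proportions: 38/90, 35/90, 17/90. sum(p_i^2) = 0.3652. Gini = 1 - 0.3652 = 0.6348, which rounds to 0.635.

0.635


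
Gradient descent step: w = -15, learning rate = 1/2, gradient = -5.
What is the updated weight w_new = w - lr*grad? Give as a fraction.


w_new = -15 - 1/2 * -5 = -15 - -5/2 = -25/2.

-25/2


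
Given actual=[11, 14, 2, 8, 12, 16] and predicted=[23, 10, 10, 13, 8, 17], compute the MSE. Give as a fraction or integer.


MSE = (1/6) * ((11-23)^2=144 + (14-10)^2=16 + (2-10)^2=64 + (8-13)^2=25 + (12-8)^2=16 + (16-17)^2=1). Sum = 266. MSE = 133/3.

133/3


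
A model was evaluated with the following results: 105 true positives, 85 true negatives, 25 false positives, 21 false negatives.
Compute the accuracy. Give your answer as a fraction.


Accuracy = (TP + TN) / (TP + TN + FP + FN) = (105 + 85) / 236 = 95/118.

95/118


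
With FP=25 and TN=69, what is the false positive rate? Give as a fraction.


FPR = FP / (FP + TN) = 25 / 94 = 25/94.

25/94


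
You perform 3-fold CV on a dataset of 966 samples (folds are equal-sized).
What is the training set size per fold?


Each validation fold has 966/3 = 322 samples. Training set = 966 - 322 = 644.

644


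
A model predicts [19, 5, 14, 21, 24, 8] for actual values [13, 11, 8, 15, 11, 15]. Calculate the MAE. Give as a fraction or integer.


MAE = (1/6) * (|13-19|=6 + |11-5|=6 + |8-14|=6 + |15-21|=6 + |11-24|=13 + |15-8|=7). Sum = 44. MAE = 22/3.

22/3


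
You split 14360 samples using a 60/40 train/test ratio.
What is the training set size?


Test set = 14360 * 40% = 5744. Training set = 14360 - 5744 = 8616.

8616


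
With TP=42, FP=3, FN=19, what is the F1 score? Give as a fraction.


Precision = 42/45 = 14/15. Recall = 42/61 = 42/61. F1 = 2*P*R/(P+R) = 42/53.

42/53


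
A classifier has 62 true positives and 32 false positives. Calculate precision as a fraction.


Precision = TP / (TP + FP) = 62 / 94 = 31/47.

31/47


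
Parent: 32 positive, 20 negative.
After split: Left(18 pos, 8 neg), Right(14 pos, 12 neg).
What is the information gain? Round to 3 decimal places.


H(parent) = 0.9612. H(left) = 0.8905, H(right) = 0.9957. Weighted = (26/52)*0.8905 + (26/52)*0.9957 = 0.9431. IG = 0.9612 - 0.9431 = 0.0181, which rounds to 0.018.

0.018


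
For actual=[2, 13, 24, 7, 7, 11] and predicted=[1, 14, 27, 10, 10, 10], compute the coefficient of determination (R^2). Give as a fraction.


Mean(y) = 32/3. SS_res = 30. SS_tot = 856/3. R^2 = 1 - 30/(856/3) = 383/428.

383/428


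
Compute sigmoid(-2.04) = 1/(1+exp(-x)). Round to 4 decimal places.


sigma(-2.04) = 1/(1+e^(2.04)) = 1/(1+7.690609) = 1/8.690609 = 0.1151.

0.1151


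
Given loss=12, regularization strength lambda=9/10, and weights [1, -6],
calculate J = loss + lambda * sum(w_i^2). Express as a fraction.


L2 sq norm = sum(w^2) = 37. J = 12 + 9/10 * 37 = 453/10.

453/10


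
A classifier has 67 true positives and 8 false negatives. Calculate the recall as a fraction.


Recall = TP / (TP + FN) = 67 / 75 = 67/75.

67/75


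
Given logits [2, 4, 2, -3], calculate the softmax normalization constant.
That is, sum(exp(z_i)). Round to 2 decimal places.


Denom = e^2=7.3891 + e^4=54.5982 + e^2=7.3891 + e^-3=0.0498. Sum = 69.4262, which rounds to 69.43.

69.43


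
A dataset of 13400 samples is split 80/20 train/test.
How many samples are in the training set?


Test set = 13400 * 20% = 2680. Training set = 13400 - 2680 = 10720.

10720


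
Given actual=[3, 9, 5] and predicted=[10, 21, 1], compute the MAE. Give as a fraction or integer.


MAE = (1/3) * (|3-10|=7 + |9-21|=12 + |5-1|=4). Sum = 23. MAE = 23/3.

23/3


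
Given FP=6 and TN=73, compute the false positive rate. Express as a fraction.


FPR = FP / (FP + TN) = 6 / 79 = 6/79.

6/79


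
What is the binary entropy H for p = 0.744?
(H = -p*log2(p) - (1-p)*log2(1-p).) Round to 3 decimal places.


H = -0.744*log2(0.744) - 0.256*log2(0.256) = 0.821.

0.821


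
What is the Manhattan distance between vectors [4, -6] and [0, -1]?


d = sum of absolute differences: |4-0|=4 + |-6--1|=5 = 9.

9


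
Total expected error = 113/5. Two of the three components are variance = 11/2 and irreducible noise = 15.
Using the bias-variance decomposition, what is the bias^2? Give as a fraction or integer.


Total error = bias^2 + variance + irreducible noise. So bias^2 = 113/5 - 11/2 - 15 = 21/10.

21/10


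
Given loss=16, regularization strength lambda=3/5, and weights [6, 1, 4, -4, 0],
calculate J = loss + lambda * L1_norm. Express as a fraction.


L1 norm = sum(|w|) = 15. J = 16 + 3/5 * 15 = 25.

25


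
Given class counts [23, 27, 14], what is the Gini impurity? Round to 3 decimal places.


Total = 64. Proportions: 23/64, 27/64, 14/64. sum(p_i^2) = 0.3550. Gini = 1 - 0.3550 = 0.6450, which rounds to 0.645.

0.645


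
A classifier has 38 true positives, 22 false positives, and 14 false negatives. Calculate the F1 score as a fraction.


Precision = 38/60 = 19/30. Recall = 38/52 = 19/26. F1 = 2*P*R/(P+R) = 19/28.

19/28


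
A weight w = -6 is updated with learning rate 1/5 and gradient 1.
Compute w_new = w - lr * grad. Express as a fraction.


w_new = -6 - 1/5 * 1 = -6 - 1/5 = -31/5.

-31/5


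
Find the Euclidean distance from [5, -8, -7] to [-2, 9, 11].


d = sqrt(sum of squared differences). (5--2)^2=49, (-8-9)^2=289, (-7-11)^2=324. Sum = 662.

sqrt(662)


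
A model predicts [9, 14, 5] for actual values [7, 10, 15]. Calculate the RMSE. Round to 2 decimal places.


MSE = 40.0000. RMSE = sqrt(40.0000) = 6.32.

6.32


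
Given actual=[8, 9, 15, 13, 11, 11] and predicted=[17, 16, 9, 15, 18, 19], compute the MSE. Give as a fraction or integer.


MSE = (1/6) * ((8-17)^2=81 + (9-16)^2=49 + (15-9)^2=36 + (13-15)^2=4 + (11-18)^2=49 + (11-19)^2=64). Sum = 283. MSE = 283/6.

283/6


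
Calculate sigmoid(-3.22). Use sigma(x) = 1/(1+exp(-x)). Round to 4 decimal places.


sigma(-3.22) = 1/(1+e^(3.22)) = 1/(1+25.028120) = 1/26.028120 = 0.0384.

0.0384


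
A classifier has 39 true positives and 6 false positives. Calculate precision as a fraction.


Precision = TP / (TP + FP) = 39 / 45 = 13/15.

13/15


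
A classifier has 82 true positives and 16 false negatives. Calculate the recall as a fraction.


Recall = TP / (TP + FN) = 82 / 98 = 41/49.

41/49


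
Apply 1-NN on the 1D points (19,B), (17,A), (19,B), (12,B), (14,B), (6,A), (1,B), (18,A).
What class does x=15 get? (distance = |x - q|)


Distances: |19-15|=4, |17-15|=2, |19-15|=4, |12-15|=3, |14-15|=1, |6-15|=9, |1-15|=14, |18-15|=3. 1 nearest: (14,B). Counts: {'B': 1}. Majority class: B.

B


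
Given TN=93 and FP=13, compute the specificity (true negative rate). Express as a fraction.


Specificity = TN / (TN + FP) = 93 / 106 = 93/106.

93/106


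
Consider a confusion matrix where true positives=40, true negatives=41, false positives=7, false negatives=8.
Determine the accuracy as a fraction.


Accuracy = (TP + TN) / (TP + TN + FP + FN) = (40 + 41) / 96 = 27/32.

27/32


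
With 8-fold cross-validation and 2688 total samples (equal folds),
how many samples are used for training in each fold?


Each validation fold has 2688/8 = 336 samples. Training set = 2688 - 336 = 2352.

2352


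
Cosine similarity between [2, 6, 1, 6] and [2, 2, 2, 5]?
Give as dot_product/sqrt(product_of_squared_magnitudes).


dot = 48. |a|^2 = 77, |b|^2 = 37. cos = 48/sqrt(2849).

48/sqrt(2849)


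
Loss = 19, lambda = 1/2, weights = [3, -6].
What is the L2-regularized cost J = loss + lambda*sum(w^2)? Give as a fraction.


L2 sq norm = sum(w^2) = 45. J = 19 + 1/2 * 45 = 83/2.

83/2


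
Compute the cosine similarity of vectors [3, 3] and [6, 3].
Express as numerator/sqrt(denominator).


dot = 27. |a|^2 = 18, |b|^2 = 45. cos = 27/sqrt(810).

27/sqrt(810)


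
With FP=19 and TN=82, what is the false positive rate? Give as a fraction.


FPR = FP / (FP + TN) = 19 / 101 = 19/101.

19/101


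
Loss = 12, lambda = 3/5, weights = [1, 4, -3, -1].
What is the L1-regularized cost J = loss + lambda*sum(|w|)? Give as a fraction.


L1 norm = sum(|w|) = 9. J = 12 + 3/5 * 9 = 87/5.

87/5


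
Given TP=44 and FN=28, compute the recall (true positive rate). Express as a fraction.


Recall = TP / (TP + FN) = 44 / 72 = 11/18.

11/18


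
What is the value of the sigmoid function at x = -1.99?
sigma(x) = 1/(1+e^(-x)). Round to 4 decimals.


sigma(-1.99) = 1/(1+e^(1.99)) = 1/(1+7.315534) = 1/8.315534 = 0.1203.

0.1203


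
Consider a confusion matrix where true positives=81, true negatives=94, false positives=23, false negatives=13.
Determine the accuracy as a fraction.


Accuracy = (TP + TN) / (TP + TN + FP + FN) = (81 + 94) / 211 = 175/211.

175/211


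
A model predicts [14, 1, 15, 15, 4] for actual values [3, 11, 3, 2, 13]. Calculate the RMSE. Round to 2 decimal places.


MSE = 123.0000. RMSE = sqrt(123.0000) = 11.09.

11.09


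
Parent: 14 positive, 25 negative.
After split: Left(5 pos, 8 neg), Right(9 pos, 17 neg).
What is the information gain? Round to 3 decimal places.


H(parent) = 0.9418. H(left) = 0.9612, H(right) = 0.9306. Weighted = (13/39)*0.9612 + (26/39)*0.9306 = 0.9408. IG = 0.9418 - 0.9408 = 0.0010, which rounds to 0.001.

0.001


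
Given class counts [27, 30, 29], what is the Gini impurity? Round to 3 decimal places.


Total = 86. Proportions: 27/86, 30/86, 29/86. sum(p_i^2) = 0.3340. Gini = 1 - 0.3340 = 0.6660, which rounds to 0.666.

0.666


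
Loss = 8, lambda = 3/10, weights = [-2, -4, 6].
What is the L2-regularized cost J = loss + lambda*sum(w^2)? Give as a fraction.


L2 sq norm = sum(w^2) = 56. J = 8 + 3/10 * 56 = 124/5.

124/5


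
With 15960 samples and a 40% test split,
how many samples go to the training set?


Test set = 15960 * 40% = 6384. Training set = 15960 - 6384 = 9576.

9576


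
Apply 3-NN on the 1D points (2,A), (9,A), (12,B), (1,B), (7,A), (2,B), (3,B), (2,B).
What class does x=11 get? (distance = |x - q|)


Distances: |2-11|=9, |9-11|=2, |12-11|=1, |1-11|=10, |7-11|=4, |2-11|=9, |3-11|=8, |2-11|=9. 3 nearest: (12,B), (9,A), (7,A). Counts: {'B': 1, 'A': 2}. Majority class: A.

A


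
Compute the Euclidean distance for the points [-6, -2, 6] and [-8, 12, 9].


d = sqrt(sum of squared differences). (-6--8)^2=4, (-2-12)^2=196, (6-9)^2=9. Sum = 209.

sqrt(209)


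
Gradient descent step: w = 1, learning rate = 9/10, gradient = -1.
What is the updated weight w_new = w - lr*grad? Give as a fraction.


w_new = 1 - 9/10 * -1 = 1 - -9/10 = 19/10.

19/10


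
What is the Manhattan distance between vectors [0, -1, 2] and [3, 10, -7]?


d = sum of absolute differences: |0-3|=3 + |-1-10|=11 + |2--7|=9 = 23.

23


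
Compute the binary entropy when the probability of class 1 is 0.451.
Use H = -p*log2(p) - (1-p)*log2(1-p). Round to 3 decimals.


H = -0.451*log2(0.451) - 0.549*log2(0.549) = 0.993.

0.993


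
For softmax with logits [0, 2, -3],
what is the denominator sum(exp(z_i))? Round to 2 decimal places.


Denom = e^0=1.0000 + e^2=7.3891 + e^-3=0.0498. Sum = 8.4389, which rounds to 8.44.

8.44


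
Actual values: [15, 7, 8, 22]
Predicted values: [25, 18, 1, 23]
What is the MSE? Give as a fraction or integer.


MSE = (1/4) * ((15-25)^2=100 + (7-18)^2=121 + (8-1)^2=49 + (22-23)^2=1). Sum = 271. MSE = 271/4.

271/4


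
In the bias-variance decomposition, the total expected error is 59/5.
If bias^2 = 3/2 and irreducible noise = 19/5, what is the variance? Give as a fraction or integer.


Total error = bias^2 + variance + irreducible noise. So variance = 59/5 - 3/2 - 19/5 = 13/2.

13/2


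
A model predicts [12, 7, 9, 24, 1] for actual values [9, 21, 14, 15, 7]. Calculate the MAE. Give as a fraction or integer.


MAE = (1/5) * (|9-12|=3 + |21-7|=14 + |14-9|=5 + |15-24|=9 + |7-1|=6). Sum = 37. MAE = 37/5.

37/5


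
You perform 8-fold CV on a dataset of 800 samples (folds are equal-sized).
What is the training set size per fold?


Each validation fold has 800/8 = 100 samples. Training set = 800 - 100 = 700.

700


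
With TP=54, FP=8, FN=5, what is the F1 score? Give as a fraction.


Precision = 54/62 = 27/31. Recall = 54/59 = 54/59. F1 = 2*P*R/(P+R) = 108/121.

108/121


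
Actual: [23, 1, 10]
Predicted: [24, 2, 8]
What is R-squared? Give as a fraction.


Mean(y) = 34/3. SS_res = 6. SS_tot = 734/3. R^2 = 1 - 6/(734/3) = 358/367.

358/367


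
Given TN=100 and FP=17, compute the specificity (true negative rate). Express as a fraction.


Specificity = TN / (TN + FP) = 100 / 117 = 100/117.

100/117


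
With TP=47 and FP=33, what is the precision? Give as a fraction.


Precision = TP / (TP + FP) = 47 / 80 = 47/80.

47/80


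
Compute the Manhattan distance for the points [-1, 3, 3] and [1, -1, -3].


d = sum of absolute differences: |-1-1|=2 + |3--1|=4 + |3--3|=6 = 12.

12


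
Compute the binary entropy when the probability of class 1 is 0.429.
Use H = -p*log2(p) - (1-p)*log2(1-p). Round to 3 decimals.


H = -0.429*log2(0.429) - 0.571*log2(0.571) = 0.985.

0.985


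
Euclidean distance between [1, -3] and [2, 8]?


d = sqrt(sum of squared differences). (1-2)^2=1, (-3-8)^2=121. Sum = 122.

sqrt(122)


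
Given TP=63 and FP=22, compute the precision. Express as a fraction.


Precision = TP / (TP + FP) = 63 / 85 = 63/85.

63/85
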